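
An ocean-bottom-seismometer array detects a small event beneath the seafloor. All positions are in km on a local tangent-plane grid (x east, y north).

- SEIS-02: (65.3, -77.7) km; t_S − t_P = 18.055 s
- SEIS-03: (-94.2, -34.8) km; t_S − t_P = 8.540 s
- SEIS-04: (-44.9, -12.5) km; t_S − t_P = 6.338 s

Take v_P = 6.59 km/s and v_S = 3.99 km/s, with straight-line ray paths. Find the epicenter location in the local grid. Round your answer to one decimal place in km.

x ≈ -67.7 km, y ≈ 47.4 km

Distance from S−P lag: d = Δt · v_P v_S / (v_P − v_S) = Δt · (6.59·3.99)/(6.59−3.99) ≈ 10.1131·Δt.
So d_SEIS-02 = 182.59, d_SEIS-03 = 86.37, d_SEIS-04 = 64.10 km.
Circle about each station: (x − 65.3)² + (y + 77.7)² = 182.59²; (x + 94.2)² + (y + 34.8)² = 86.37²; (x + 44.9)² + (y + 12.5)² = 64.10².
Subtracting the SEIS-02 equation from the SEIS-03 and SEIS-04 equations removes the quadratic terms:
-319.0 x + 85.8 y = 25662.63
-220.4 x + 130.4 y = 21101.18
Solving the 2×2 system: x ≈ -67.7, y ≈ 47.4 km.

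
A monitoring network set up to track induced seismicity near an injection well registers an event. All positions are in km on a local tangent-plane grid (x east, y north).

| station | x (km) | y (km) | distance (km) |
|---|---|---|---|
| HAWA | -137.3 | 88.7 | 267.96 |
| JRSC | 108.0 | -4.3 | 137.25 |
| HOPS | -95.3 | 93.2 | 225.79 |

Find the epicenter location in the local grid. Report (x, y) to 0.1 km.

(127.2, 131.6)

Circle about each station: (x + 137.3)² + (y − 88.7)² = 267.96²; (x − 108.0)² + (y + 4.3)² = 137.25²; (x + 95.3)² + (y − 93.2)² = 225.79².
Subtracting the HAWA equation from the JRSC and HOPS equations removes the quadratic terms:
490.6 x − 186.0 y = 37928.51
84.0 x + 9.0 y = 11870.79
Solving the 2×2 system: x ≈ 127.2, y ≈ 131.6 km.
Check against HAWA (with the unrounded x, y): √((x + 137.3)²+(y − 88.7)²) = 267.98 ≈ 267.96 km. ✓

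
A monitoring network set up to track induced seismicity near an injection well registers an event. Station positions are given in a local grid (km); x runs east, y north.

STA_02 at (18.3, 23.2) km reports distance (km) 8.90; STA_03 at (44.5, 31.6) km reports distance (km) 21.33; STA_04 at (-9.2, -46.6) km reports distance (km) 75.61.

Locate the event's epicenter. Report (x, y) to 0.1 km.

Circle about each station: (x − 18.3)² + (y − 23.2)² = 8.90²; (x − 44.5)² + (y − 31.6)² = 21.33²; (x + 9.2)² + (y + 46.6)² = 75.61².
Subtracting the STA_02 equation from the STA_03 and STA_04 equations removes the quadratic terms:
52.4 x + 16.8 y = 1729.92
-55.0 x − 139.6 y = -4254.59
Solving the 2×2 system: x ≈ 26.6, y ≈ 20.0 km.

26.6 km east, 20.0 km north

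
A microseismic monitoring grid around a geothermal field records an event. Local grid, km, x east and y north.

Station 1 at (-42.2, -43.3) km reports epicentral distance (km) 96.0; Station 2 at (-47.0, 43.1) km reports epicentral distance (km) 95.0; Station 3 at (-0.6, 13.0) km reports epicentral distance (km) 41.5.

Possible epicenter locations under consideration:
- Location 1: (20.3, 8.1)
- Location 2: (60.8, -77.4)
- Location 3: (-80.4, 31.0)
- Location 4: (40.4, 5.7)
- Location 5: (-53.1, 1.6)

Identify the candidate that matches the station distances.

Location 4

For each candidate, compare |candidate − station| to the reported distance:
Location 1: residuals Station 1 15.1, Station 2 19.1, Station 3 20.0 → max 20.0 km
Location 2: residuals Station 1 12.5, Station 2 66.7, Station 3 67.8 → max 67.8 km
Location 3: residuals Station 1 12.5, Station 2 59.5, Station 3 40.3 → max 59.5 km
Location 4: residuals Station 1 0.0, Station 2 0.1, Station 3 0.1 → max 0.1 km
Location 5: residuals Station 1 49.8, Station 2 53.1, Station 3 12.2 → max 53.1 km
Only Location 4 has all residuals ≈ 0.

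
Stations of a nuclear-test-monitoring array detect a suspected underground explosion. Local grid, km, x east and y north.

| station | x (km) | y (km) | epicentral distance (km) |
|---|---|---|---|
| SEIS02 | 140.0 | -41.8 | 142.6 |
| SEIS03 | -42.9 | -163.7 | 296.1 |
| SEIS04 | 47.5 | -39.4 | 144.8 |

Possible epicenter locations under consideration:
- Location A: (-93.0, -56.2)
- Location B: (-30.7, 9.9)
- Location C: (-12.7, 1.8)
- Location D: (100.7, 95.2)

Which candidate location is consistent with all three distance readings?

Location D

For each candidate, compare |candidate − station| to the reported distance:
Location A: residuals SEIS02 90.8, SEIS03 177.5, SEIS04 3.3 → max 177.5 km
Location B: residuals SEIS02 35.8, SEIS03 122.1, SEIS04 52.4 → max 122.1 km
Location C: residuals SEIS02 16.2, SEIS03 127.9, SEIS04 71.9 → max 127.9 km
Location D: residuals SEIS02 0.1, SEIS03 0.0, SEIS04 0.1 → max 0.1 km
Only Location D has all residuals ≈ 0.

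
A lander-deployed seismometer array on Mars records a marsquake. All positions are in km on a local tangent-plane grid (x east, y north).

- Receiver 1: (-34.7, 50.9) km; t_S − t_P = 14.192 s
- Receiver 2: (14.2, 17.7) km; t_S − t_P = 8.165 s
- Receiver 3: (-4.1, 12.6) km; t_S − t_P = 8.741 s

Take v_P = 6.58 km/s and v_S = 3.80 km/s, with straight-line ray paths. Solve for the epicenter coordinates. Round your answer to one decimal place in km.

Distance from S−P lag: d = Δt · v_P v_S / (v_P − v_S) = Δt · (6.58·3.80)/(6.58−3.80) ≈ 8.9942·Δt.
So d_Receiver 1 = 127.65, d_Receiver 2 = 73.44, d_Receiver 3 = 78.62 km.
Circle about each station: (x + 34.7)² + (y − 50.9)² = 127.65²; (x − 14.2)² + (y − 17.7)² = 73.44²; (x + 4.1)² + (y − 12.6)² = 78.62².
Subtracting pairs of circle equations eliminates x²+y² and gives linear equations (the radical axes):
97.8 x − 66.4 y = 7621.12
61.2 x − 76.6 y = 6494.09
Solving the 2×2 system: x ≈ 44.5, y ≈ -49.2 km.

x ≈ 44.5 km, y ≈ -49.2 km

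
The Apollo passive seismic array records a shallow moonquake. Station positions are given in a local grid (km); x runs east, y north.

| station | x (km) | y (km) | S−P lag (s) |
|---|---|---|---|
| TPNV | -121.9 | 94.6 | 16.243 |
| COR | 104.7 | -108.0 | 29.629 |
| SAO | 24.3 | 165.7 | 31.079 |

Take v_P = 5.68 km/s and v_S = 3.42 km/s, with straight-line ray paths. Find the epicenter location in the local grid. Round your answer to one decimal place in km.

-141.7 km east, -43.6 km north

Distance from S−P lag: d = Δt · v_P v_S / (v_P − v_S) = Δt · (5.68·3.42)/(5.68−3.42) ≈ 8.5954·Δt.
So d_TPNV = 139.62, d_COR = 254.67, d_SAO = 267.14 km.
Circle about each station: (x + 121.9)² + (y − 94.6)² = 139.62²; (x − 104.7)² + (y + 108.0)² = 254.67²; (x − 24.3)² + (y − 165.7)² = 267.14².
Subtracting the TPNV equation from the COR and SAO equations removes the quadratic terms:
453.2 x − 405.2 y = -46545.74
292.4 x + 142.2 y = -47631.83
Solving the 2×2 system: x ≈ -141.7, y ≈ -43.6 km.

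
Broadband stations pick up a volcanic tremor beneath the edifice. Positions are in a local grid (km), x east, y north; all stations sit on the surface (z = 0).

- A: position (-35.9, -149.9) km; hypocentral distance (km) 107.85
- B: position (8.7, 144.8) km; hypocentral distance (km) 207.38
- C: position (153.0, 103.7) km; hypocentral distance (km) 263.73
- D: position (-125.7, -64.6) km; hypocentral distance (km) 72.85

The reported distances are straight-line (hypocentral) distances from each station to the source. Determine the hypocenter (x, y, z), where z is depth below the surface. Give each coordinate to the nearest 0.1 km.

(-60.4, -48.7, 28.1)

Each station gives a sphere (x−x_i)² + (y−y_i)² + z² = d_i² (stations at z=0).
Subtracting the A sphere from B and C: z² cancels, leaving linear equations in x and y:
89.2 x + 589.4 y = -34090.93
377.8 x + 507.2 y = -47518.02
Solving: x ≈ -60.396, y ≈ -48.700 km (keep extra digits for the depth step; rounded: -60.4, -48.7).
Then from the A sphere: z² = 107.85² − (x + 35.9)² − (y + 149.9)² with x = -60.396, y = -48.700, so z ≈ 28.109 ≈ 28.1 km.
Check against D (with the unrounded solution): distance 72.85 ≈ 72.85 km. ✓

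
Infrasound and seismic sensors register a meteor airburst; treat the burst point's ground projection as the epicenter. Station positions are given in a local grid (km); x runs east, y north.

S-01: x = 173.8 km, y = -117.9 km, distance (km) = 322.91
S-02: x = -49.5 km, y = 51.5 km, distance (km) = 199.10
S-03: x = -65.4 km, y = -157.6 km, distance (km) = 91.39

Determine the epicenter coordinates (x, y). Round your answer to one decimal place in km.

Circle about each station: (x − 173.8)² + (y + 117.9)² = 322.91²; (x + 49.5)² + (y − 51.5)² = 199.10²; (x + 65.4)² + (y + 157.6)² = 91.39².
Subtracting pairs of circle equations eliminates x²+y² and gives linear equations (the radical axes):
-446.6 x + 338.8 y = 25625.71
-478.4 x − 79.4 y = 80926.81
Solving the 2×2 system: x ≈ -149.1, y ≈ -120.9 km.
Check against S-01 (with the unrounded x, y): √((x − 173.8)²+(y + 117.9)²) = 322.91 ≈ 322.91 km. ✓

x ≈ -149.1 km, y ≈ -120.9 km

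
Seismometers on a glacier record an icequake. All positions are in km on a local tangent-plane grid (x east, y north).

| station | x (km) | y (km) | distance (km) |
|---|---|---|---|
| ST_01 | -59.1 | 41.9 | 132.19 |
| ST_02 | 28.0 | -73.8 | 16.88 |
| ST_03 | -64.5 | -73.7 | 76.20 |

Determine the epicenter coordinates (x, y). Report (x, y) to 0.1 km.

Circle about each station: (x + 59.1)² + (y − 41.9)² = 132.19²; (x − 28.0)² + (y + 73.8)² = 16.88²; (x + 64.5)² + (y + 73.7)² = 76.20².
Subtracting the ST_01 equation from the ST_02 and ST_03 equations removes the quadratic terms:
174.2 x − 231.4 y = 18171.28
-10.8 x − 231.2 y = 16011.28
Solving the 2×2 system: x ≈ 11.6, y ≈ -69.8 km.

x ≈ 11.6 km, y ≈ -69.8 km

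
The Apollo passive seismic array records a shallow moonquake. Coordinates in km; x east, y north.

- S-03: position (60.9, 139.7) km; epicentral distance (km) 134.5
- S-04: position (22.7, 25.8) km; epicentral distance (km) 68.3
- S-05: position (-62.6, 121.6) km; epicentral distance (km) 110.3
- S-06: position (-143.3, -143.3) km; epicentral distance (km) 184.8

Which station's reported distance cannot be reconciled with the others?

S-03

Solve using three stations at a time. Using S-04, S-05, S-06 (subtract circle equations pairwise → linear system) gives (x, y) ≈ (-44.4, 12.8).
Distances from that point to each station vs reported:
  S-03: calculated 164.9 vs reported 134.5 → residual 30.4 km
  S-04: calculated 68.3 vs reported 68.3 → residual 0.0 km
  S-05: calculated 110.3 vs reported 110.3 → residual 0.0 km
  S-06: calculated 184.8 vs reported 184.8 → residual 0.0 km
S-04, S-05, S-06 are mutually consistent (residuals ≈ 0); S-03 is off by 30.4 km.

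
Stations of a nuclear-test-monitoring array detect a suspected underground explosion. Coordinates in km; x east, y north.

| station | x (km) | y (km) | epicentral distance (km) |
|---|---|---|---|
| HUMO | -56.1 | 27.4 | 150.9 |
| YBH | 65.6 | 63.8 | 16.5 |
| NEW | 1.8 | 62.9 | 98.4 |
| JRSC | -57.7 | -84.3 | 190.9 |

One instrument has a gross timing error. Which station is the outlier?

YBH

Solve using three stations at a time. Using HUMO, NEW, JRSC (subtract circle equations pairwise → linear system) gives (x, y) ≈ (94.8, 30.6).
Distances from that point to each station vs reported:
  HUMO: calculated 150.9 vs reported 150.9 → residual 0.0 km
  YBH: calculated 44.2 vs reported 16.5 → residual 27.7 km
  NEW: calculated 98.5 vs reported 98.4 → residual 0.1 km
  JRSC: calculated 190.9 vs reported 190.9 → residual 0.0 km
HUMO, NEW, JRSC are mutually consistent (residuals ≈ 0); YBH is off by 27.7 km.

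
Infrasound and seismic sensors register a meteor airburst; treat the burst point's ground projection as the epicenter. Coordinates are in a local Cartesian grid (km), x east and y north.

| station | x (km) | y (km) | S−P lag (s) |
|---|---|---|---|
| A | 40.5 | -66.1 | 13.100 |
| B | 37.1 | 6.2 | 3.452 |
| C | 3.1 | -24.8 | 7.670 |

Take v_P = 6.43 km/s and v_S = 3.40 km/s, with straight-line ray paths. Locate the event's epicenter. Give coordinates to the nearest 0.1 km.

(23.1, 26.8)

Distance from S−P lag: d = Δt · v_P v_S / (v_P − v_S) = Δt · (6.43·3.40)/(6.43−3.40) ≈ 7.2152·Δt.
So d_A = 94.52, d_B = 24.91, d_C = 55.34 km.
Circle about each station: (x − 40.5)² + (y + 66.1)² = 94.52²; (x − 37.1)² + (y − 6.2)² = 24.91²; (x − 3.1)² + (y + 24.8)² = 55.34².
Subtracting pairs of circle equations eliminates x²+y² and gives linear equations (the radical axes):
-6.8 x + 144.6 y = 3718.91
-74.8 x + 82.6 y = 486.70
Solving the 2×2 system: x ≈ 23.1, y ≈ 26.8 km.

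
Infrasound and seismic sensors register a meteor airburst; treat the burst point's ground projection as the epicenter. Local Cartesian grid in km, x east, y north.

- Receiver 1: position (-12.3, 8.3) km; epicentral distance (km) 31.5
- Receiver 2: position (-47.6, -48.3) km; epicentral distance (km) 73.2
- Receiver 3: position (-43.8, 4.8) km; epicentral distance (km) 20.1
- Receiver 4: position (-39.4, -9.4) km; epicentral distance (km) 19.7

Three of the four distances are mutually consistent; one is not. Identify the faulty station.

Solve using three stations at a time. Using Receiver 1, Receiver 2, Receiver 3 (subtract circle equations pairwise → linear system) gives (x, y) ≈ (-39.4, 24.4).
Distances from that point to each station vs reported:
  Receiver 1: calculated 31.5 vs reported 31.5 → residual 0.0 km
  Receiver 2: calculated 73.2 vs reported 73.2 → residual 0.0 km
  Receiver 3: calculated 20.1 vs reported 20.1 → residual 0.0 km
  Receiver 4: calculated 33.8 vs reported 19.7 → residual 14.1 km
Receiver 1, Receiver 2, Receiver 3 are mutually consistent (residuals ≈ 0); Receiver 4 is off by 14.1 km.

Receiver 4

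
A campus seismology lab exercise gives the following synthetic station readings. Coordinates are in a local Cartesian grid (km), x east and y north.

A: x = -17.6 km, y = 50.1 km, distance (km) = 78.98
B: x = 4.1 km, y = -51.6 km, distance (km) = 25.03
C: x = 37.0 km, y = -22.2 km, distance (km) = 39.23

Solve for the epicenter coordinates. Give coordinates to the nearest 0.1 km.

Circle about each station: (x + 17.6)² + (y − 50.1)² = 78.98²; (x − 4.1)² + (y + 51.6)² = 25.03²; (x − 37.0)² + (y + 22.2)² = 39.23².
Subtracting the A equation from the B and C equations removes the quadratic terms:
43.4 x − 203.4 y = 5470.94
109.2 x − 144.6 y = 3740.92
Solving the 2×2 system: x ≈ -1.9, y ≈ -27.3 km.

(-1.9, -27.3)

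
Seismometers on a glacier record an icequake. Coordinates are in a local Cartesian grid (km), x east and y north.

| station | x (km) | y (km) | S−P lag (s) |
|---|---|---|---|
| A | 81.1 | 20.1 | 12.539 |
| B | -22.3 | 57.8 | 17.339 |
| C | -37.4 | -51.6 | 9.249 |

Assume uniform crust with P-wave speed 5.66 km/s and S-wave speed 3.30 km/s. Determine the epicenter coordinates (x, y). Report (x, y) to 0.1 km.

Distance from S−P lag: d = Δt · v_P v_S / (v_P − v_S) = Δt · (5.66·3.30)/(5.66−3.30) ≈ 7.9144·Δt.
So d_A = 99.24, d_B = 137.23, d_C = 73.20 km.
Circle about each station: (x − 81.1)² + (y − 20.1)² = 99.24²; (x + 22.3)² + (y − 57.8)² = 137.23²; (x + 37.4)² + (y + 51.6)² = 73.20².
Subtracting the A equation from the B and C equations removes the quadratic terms:
-206.8 x + 75.4 y = -12126.59
-237.0 x − 143.4 y = 1570.44
Solving the 2×2 system: x ≈ 34.1, y ≈ -67.3 km.
Check against A (with the unrounded x, y): √((x − 81.1)²+(y − 20.1)²) = 99.24 ≈ 99.24 km. ✓

34.1 km east, -67.3 km north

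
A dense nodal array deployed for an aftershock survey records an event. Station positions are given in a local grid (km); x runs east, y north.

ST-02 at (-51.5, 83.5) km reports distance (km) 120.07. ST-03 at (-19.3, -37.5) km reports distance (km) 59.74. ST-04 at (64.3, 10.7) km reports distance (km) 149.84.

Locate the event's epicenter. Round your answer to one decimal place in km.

(-78.9, -33.4)

Circle about each station: (x + 51.5)² + (y − 83.5)² = 120.07²; (x + 19.3)² + (y + 37.5)² = 59.74²; (x − 64.3)² + (y − 10.7)² = 149.84².
Subtracting the ST-02 equation from the ST-03 and ST-04 equations removes the quadratic terms:
64.4 x − 242.0 y = 3002.18
231.6 x − 145.6 y = -13410.74
Solving the 2×2 system: x ≈ -78.9, y ≈ -33.4 km.
Check against ST-02 (with the unrounded x, y): √((x + 51.5)²+(y − 83.5)²) = 120.07 ≈ 120.07 km. ✓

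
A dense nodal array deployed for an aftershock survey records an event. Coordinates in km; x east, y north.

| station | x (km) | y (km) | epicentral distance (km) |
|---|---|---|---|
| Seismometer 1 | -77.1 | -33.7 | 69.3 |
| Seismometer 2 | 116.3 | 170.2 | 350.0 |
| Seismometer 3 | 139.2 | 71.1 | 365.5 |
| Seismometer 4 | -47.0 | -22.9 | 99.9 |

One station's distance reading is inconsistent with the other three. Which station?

Seismometer 3

Solve using three stations at a time. Using Seismometer 1, Seismometer 2, Seismometer 4 (subtract circle equations pairwise → linear system) gives (x, y) ≈ (-130.1, -78.4).
Distances from that point to each station vs reported:
  Seismometer 1: calculated 69.3 vs reported 69.3 → residual 0.0 km
  Seismometer 2: calculated 350.0 vs reported 350.0 → residual 0.0 km
  Seismometer 3: calculated 308.0 vs reported 365.5 → residual 57.5 km
  Seismometer 4: calculated 99.9 vs reported 99.9 → residual 0.0 km
Seismometer 1, Seismometer 2, Seismometer 4 are mutually consistent (residuals ≈ 0); Seismometer 3 is off by 57.5 km.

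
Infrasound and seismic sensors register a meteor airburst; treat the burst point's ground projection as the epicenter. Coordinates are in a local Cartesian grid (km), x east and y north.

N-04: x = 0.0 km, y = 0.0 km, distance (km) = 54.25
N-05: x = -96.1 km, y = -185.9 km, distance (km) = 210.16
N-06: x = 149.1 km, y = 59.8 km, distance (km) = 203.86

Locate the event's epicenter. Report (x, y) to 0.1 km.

x ≈ -50.7 km, y ≈ 19.3 km

Circle about each station: x² + y² = 54.25²; (x + 96.1)² + (y + 185.9)² = 210.16²; (x − 149.1)² + (y − 59.8)² = 203.86².
Subtracting the N-04 equation from the N-05 and N-06 equations removes the quadratic terms:
-192.2 x − 371.8 y = 2569.86
298.2 x + 119.6 y = -12808.99
Solving the 2×2 system: x ≈ -50.7, y ≈ 19.3 km.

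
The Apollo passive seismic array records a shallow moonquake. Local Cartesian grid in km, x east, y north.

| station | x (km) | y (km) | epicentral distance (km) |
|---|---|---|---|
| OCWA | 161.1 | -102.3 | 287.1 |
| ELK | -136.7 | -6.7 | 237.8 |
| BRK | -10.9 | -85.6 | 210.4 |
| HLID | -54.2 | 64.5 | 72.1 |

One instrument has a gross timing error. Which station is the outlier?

ELK

Solve using three stations at a time. Using OCWA, BRK, HLID (subtract circle equations pairwise → linear system) gives (x, y) ≈ (-14.6, 124.8).
Distances from that point to each station vs reported:
  OCWA: calculated 287.1 vs reported 287.1 → residual 0.0 km
  ELK: calculated 179.4 vs reported 237.8 → residual 58.4 km
  BRK: calculated 210.4 vs reported 210.4 → residual 0.0 km
  HLID: calculated 72.1 vs reported 72.1 → residual 0.0 km
OCWA, BRK, HLID are mutually consistent (residuals ≈ 0); ELK is off by 58.4 km.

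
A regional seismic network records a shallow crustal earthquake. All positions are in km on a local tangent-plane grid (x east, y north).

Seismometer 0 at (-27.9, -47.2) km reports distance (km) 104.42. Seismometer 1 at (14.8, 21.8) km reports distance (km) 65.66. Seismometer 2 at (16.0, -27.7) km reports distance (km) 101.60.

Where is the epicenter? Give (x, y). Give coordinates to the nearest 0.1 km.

(-41.0, 56.4)

Circle about each station: (x + 27.9)² + (y + 47.2)² = 104.42²; (x − 14.8)² + (y − 21.8)² = 65.66²; (x − 16.0)² + (y + 27.7)² = 101.60².
Subtracting pairs of circle equations eliminates x²+y² and gives linear equations (the radical axes):
85.4 x + 138.0 y = 4280.33
87.8 x + 39.0 y = -1401.98
Solving the 2×2 system: x ≈ -41.0, y ≈ 56.4 km.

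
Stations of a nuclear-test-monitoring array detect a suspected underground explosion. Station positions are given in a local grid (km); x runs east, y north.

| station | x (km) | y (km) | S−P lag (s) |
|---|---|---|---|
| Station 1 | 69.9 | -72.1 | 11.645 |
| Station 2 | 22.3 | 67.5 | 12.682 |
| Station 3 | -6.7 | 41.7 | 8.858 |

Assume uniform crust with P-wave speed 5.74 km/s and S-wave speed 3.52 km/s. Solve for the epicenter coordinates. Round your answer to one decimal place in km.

-29.6 km east, -35.6 km north

Distance from S−P lag: d = Δt · v_P v_S / (v_P − v_S) = Δt · (5.74·3.52)/(5.74−3.52) ≈ 9.1013·Δt.
So d_Station 1 = 105.98, d_Station 2 = 115.42, d_Station 3 = 80.62 km.
Circle about each station: (x − 69.9)² + (y + 72.1)² = 105.98²; (x − 22.3)² + (y − 67.5)² = 115.42²; (x + 6.7)² + (y − 41.7)² = 80.62².
Subtracting pairs of circle equations eliminates x²+y² and gives linear equations (the radical axes):
-95.2 x + 279.2 y = -7120.90
-153.2 x + 227.6 y = -3568.46
Solving the 2×2 system: x ≈ -29.6, y ≈ -35.6 km.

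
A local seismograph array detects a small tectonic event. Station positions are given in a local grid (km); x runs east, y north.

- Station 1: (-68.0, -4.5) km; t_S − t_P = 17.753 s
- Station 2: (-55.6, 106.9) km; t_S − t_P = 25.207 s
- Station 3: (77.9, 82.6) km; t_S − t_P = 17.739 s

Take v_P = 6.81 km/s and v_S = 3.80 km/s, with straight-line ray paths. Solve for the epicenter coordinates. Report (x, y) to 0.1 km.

Distance from S−P lag: d = Δt · v_P v_S / (v_P − v_S) = Δt · (6.81·3.80)/(6.81−3.80) ≈ 8.5973·Δt.
So d_Station 1 = 152.63, d_Station 2 = 216.71, d_Station 3 = 152.51 km.
Circle about each station: (x + 68.0)² + (y + 4.5)² = 152.63²; (x + 55.6)² + (y − 106.9)² = 216.71²; (x − 77.9)² + (y − 82.6)² = 152.51².
Subtracting the Station 1 equation from the Station 2 and Station 3 equations removes the quadratic terms:
24.8 x + 222.8 y = -13792.59
291.8 x + 174.2 y = 8283.54
Solving the 2×2 system: x ≈ 70.0, y ≈ -69.7 km.

70.0 km east, -69.7 km north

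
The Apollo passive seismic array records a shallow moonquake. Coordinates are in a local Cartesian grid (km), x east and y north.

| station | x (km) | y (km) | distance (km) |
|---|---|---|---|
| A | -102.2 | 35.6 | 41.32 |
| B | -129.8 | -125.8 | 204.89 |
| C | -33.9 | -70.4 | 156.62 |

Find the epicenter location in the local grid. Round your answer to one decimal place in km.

Circle about each station: (x + 102.2)² + (y − 35.6)² = 41.32²; (x + 129.8)² + (y + 125.8)² = 204.89²; (x + 33.9)² + (y + 70.4)² = 156.62².
Subtracting pairs of circle equations eliminates x²+y² and gives linear equations (the radical axes):
-55.2 x − 322.8 y = -19311.09
136.6 x − 212.0 y = -28429.31
Solving the 2×2 system: x ≈ -91.1, y ≈ 75.4 km.

-91.1 km east, 75.4 km north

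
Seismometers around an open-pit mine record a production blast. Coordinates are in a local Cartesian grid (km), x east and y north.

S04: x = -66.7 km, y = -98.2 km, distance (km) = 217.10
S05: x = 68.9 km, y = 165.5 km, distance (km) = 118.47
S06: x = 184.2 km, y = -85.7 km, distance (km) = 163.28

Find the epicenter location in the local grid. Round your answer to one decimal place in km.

(92.5, 49.4)

Circle about each station: (x + 66.7)² + (y + 98.2)² = 217.10²; (x − 68.9)² + (y − 165.5)² = 118.47²; (x − 184.2)² + (y + 85.7)² = 163.28².
Subtracting the S04 equation from the S05 and S06 equations removes the quadratic terms:
271.2 x + 527.4 y = 51142.60
501.8 x + 25.0 y = 47654.05
Solving the 2×2 system: x ≈ 92.5, y ≈ 49.4 km.
Check against S04 (with the unrounded x, y): √((x + 66.7)²+(y + 98.2)²) = 217.10 ≈ 217.10 km. ✓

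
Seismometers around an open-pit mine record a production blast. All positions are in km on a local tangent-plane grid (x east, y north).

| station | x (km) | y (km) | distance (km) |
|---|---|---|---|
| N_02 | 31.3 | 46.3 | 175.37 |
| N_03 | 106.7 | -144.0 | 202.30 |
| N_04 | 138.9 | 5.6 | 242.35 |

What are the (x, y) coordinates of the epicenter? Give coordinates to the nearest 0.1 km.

(-86.4, -83.7)

Circle about each station: (x − 31.3)² + (y − 46.3)² = 175.37²; (x − 106.7)² + (y + 144.0)² = 202.30²; (x − 138.9)² + (y − 5.6)² = 242.35².
Subtracting the N_02 equation from the N_03 and N_04 equations removes the quadratic terms:
150.8 x − 380.6 y = 18826.86
215.2 x − 81.4 y = -11777.70
Solving the 2×2 system: x ≈ -86.4, y ≈ -83.7 km.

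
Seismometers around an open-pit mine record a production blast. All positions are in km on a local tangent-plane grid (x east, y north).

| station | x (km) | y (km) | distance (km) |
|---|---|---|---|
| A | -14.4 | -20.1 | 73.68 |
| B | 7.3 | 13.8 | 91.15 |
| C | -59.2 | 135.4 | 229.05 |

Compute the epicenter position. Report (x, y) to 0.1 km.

Circle about each station: (x + 14.4)² + (y + 20.1)² = 73.68²; (x − 7.3)² + (y − 13.8)² = 91.15²; (x + 59.2)² + (y − 135.4)² = 229.05².
Subtracting pairs of circle equations eliminates x²+y² and gives linear equations (the radical axes):
43.4 x + 67.8 y = -3247.22
-89.6 x + 311.0 y = -25808.73
Solving the 2×2 system: x ≈ 37.8, y ≈ -72.1 km.

37.8 km east, -72.1 km north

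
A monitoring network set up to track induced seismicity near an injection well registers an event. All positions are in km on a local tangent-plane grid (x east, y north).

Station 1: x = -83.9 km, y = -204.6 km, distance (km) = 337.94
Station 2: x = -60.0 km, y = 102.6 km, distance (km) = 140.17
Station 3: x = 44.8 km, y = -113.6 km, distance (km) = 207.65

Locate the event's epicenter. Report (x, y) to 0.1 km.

Circle about each station: (x + 83.9)² + (y + 204.6)² = 337.94²; (x + 60.0)² + (y − 102.6)² = 140.17²; (x − 44.8)² + (y + 113.6)² = 207.65².
Subtracting pairs of circle equations eliminates x²+y² and gives linear equations (the radical axes):
47.8 x + 614.4 y = 59782.20
257.4 x + 182.0 y = 37096.55
Solving the 2×2 system: x ≈ 79.7, y ≈ 91.1 km.
Check against Station 1 (with the unrounded x, y): √((x + 83.9)²+(y + 204.6)²) = 337.94 ≈ 337.94 km. ✓

x ≈ 79.7 km, y ≈ 91.1 km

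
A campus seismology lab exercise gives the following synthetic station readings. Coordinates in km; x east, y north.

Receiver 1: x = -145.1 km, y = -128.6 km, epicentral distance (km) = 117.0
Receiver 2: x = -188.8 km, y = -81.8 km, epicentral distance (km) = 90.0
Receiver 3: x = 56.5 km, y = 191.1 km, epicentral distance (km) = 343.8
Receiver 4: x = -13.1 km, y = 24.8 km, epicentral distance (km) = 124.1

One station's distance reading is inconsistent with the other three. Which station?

Receiver 3

Solve using three stations at a time. Using Receiver 1, Receiver 2, Receiver 4 (subtract circle equations pairwise → linear system) gives (x, y) ≈ (-131.5, -12.4).
Distances from that point to each station vs reported:
  Receiver 1: calculated 117.0 vs reported 117.0 → residual 0.0 km
  Receiver 2: calculated 90.0 vs reported 90.0 → residual 0.0 km
  Receiver 3: calculated 277.0 vs reported 343.8 → residual 66.8 km
  Receiver 4: calculated 124.1 vs reported 124.1 → residual 0.0 km
Receiver 1, Receiver 2, Receiver 4 are mutually consistent (residuals ≈ 0); Receiver 3 is off by 66.8 km.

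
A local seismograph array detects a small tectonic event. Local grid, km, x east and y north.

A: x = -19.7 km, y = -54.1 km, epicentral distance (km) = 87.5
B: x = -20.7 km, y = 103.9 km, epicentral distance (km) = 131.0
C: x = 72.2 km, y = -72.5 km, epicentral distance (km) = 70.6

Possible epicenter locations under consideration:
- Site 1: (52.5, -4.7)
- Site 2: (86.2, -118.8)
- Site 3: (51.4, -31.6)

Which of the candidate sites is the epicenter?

Site 1

For each candidate, compare |candidate − station| to the reported distance:
Site 1: residuals A 0.0, B 0.0, C 0.0 → max 0.0 km
Site 2: residuals A 36.6, B 116.0, C 22.2 → max 116.0 km
Site 3: residuals A 12.9, B 22.5, C 24.7 → max 24.7 km
Only Site 1 has all residuals ≈ 0.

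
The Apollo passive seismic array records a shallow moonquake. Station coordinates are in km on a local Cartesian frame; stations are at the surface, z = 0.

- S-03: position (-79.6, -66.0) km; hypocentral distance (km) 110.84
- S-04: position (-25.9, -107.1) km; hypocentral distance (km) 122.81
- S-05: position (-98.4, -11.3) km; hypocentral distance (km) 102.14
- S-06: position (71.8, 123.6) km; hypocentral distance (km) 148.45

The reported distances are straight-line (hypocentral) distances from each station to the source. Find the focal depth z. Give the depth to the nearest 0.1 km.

depth ≈ 43.8 km

Each station gives a sphere (x−x_i)² + (y−y_i)² + z² = d_i² (stations at z=0).
Subtracting the S-03 sphere from S-04 and S-05: z² cancels, leaving linear equations in x and y:
107.4 x − 82.2 y = -1347.73
-37.6 x + 109.4 y = 971.02
Solving: x ≈ -7.810, y ≈ 6.192 km (keep extra digits for the depth step; rounded: -7.8, 6.2).
Then from the S-03 sphere: z² = 110.84² − (x + 79.6)² − (y + 66.0)² with x = -7.810, y = 6.192, so z ≈ 43.818 ≈ 43.8 km.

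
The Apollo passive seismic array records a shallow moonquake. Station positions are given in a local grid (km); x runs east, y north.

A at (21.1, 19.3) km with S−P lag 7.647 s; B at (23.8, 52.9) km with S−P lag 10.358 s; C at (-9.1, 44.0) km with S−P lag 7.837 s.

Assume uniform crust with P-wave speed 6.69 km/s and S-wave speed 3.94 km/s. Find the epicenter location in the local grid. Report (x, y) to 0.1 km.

(-36.6, -25.9)

Distance from S−P lag: d = Δt · v_P v_S / (v_P − v_S) = Δt · (6.69·3.94)/(6.69−3.94) ≈ 9.5849·Δt.
So d_A = 73.30, d_B = 99.28, d_C = 75.12 km.
Circle about each station: (x − 21.1)² + (y − 19.3)² = 73.30²; (x − 23.8)² + (y − 52.9)² = 99.28²; (x + 9.1)² + (y − 44.0)² = 75.12².
Subtracting the A equation from the B and C equations removes the quadratic terms:
5.4 x + 67.2 y = -1936.48
-60.4 x + 49.4 y = 930.99
Solving the 2×2 system: x ≈ -36.6, y ≈ -25.9 km.
Check against A (with the unrounded x, y): √((x − 21.1)²+(y − 19.3)²) = 73.27 ≈ 73.30 km. ✓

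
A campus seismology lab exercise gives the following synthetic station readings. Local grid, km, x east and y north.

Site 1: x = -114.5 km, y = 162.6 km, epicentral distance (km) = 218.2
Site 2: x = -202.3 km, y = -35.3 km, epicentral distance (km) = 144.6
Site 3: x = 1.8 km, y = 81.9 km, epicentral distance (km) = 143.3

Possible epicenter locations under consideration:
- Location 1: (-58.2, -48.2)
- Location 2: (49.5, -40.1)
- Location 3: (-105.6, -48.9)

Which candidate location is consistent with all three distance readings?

Location 1

For each candidate, compare |candidate − station| to the reported distance:
Location 1: residuals Site 1 0.0, Site 2 0.1, Site 3 0.0 → max 0.1 km
Location 2: residuals Site 1 42.5, Site 2 107.2, Site 3 12.3 → max 107.2 km
Location 3: residuals Site 1 6.5, Site 2 46.9, Site 3 25.9 → max 46.9 km
Only Location 1 has all residuals ≈ 0.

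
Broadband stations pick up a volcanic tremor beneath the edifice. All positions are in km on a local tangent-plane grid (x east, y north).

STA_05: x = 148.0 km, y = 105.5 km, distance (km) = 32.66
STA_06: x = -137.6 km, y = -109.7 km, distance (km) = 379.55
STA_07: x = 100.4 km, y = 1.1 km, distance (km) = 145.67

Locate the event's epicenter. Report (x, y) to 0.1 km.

149.9 km east, 138.1 km north

Circle about each station: (x − 148.0)² + (y − 105.5)² = 32.66²; (x + 137.6)² + (y + 109.7)² = 379.55²; (x − 100.4)² + (y − 1.1)² = 145.67².
Subtracting pairs of circle equations eliminates x²+y² and gives linear equations (the radical axes):
-571.2 x − 430.4 y = -145057.93
-95.2 x − 208.8 y = -43105.95
Solving the 2×2 system: x ≈ 149.9, y ≈ 138.1 km.
Check against STA_05 (with the unrounded x, y): √((x − 148.0)²+(y − 105.5)²) = 32.66 ≈ 32.66 km. ✓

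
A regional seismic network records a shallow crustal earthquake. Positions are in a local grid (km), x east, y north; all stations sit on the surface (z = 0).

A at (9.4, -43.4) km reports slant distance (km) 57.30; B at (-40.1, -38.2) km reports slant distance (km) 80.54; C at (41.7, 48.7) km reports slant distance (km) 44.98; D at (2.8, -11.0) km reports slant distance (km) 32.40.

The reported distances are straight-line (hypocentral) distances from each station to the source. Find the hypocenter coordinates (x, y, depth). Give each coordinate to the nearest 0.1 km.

x ≈ 22.4 km, y ≈ 10.6 km, depth ≈ 14.1 km

Each station gives a sphere (x−x_i)² + (y−y_i)² + z² = d_i² (stations at z=0).
Subtracting the A sphere from B and C: z² cancels, leaving linear equations in x and y:
-99.0 x + 10.4 y = -2108.07
64.6 x + 184.2 y = 3398.75
Solving: x ≈ 22.406, y ≈ 10.593 km (keep extra digits for the depth step; rounded: 22.4, 10.6).
Then from the A sphere: z² = 57.30² − (x − 9.4)² − (y + 43.4)² with x = 22.406, y = 10.593, so z ≈ 14.103 ≈ 14.1 km.
Check against D (with the unrounded solution): distance 32.40 ≈ 32.40 km. ✓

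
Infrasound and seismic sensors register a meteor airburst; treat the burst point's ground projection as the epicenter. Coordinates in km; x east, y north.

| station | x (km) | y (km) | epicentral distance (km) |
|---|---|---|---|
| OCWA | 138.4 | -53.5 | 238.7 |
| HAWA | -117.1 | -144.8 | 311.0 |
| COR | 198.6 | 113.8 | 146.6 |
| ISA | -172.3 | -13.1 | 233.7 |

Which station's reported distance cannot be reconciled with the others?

COR

Solve using three stations at a time. Using OCWA, HAWA, ISA (subtract circle equations pairwise → linear system) gives (x, y) ≈ (2.1, 142.4).
Distances from that point to each station vs reported:
  OCWA: calculated 238.7 vs reported 238.7 → residual 0.0 km
  HAWA: calculated 311.0 vs reported 311.0 → residual 0.0 km
  COR: calculated 198.6 vs reported 146.6 → residual 52.0 km
  ISA: calculated 233.7 vs reported 233.7 → residual 0.0 km
OCWA, HAWA, ISA are mutually consistent (residuals ≈ 0); COR is off by 52.0 km.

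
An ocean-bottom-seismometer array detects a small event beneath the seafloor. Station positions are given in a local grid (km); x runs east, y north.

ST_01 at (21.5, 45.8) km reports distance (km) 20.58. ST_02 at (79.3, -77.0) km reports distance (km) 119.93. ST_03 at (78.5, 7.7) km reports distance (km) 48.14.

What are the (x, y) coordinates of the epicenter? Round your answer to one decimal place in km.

Circle about each station: (x − 21.5)² + (y − 45.8)² = 20.58²; (x − 79.3)² + (y + 77.0)² = 119.93²; (x − 78.5)² + (y − 7.7)² = 48.14².
Subtracting pairs of circle equations eliminates x²+y² and gives linear equations (the radical axes):
115.6 x − 245.6 y = -4302.07
114.0 x − 76.2 y = 1767.73
Solving the 2×2 system: x ≈ 39.7, y ≈ 36.2 km.
Check against ST_01 (with the unrounded x, y): √((x − 21.5)²+(y − 45.8)²) = 20.58 ≈ 20.58 km. ✓

x ≈ 39.7 km, y ≈ 36.2 km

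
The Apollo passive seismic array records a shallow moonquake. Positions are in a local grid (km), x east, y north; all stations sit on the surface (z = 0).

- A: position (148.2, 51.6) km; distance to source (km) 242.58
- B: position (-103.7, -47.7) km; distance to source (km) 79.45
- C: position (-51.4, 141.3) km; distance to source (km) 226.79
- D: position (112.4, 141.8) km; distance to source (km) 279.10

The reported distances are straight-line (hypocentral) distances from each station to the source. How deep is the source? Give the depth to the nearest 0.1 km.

Each station gives a sphere (x−x_i)² + (y−y_i)² + z² = d_i² (stations at z=0).
Subtracting the A sphere from B and C: z² cancels, leaving linear equations in x and y:
-503.8 x − 198.6 y = 40935.93
-399.2 x + 179.4 y = 5393.20
Solving: x ≈ -49.598, y ≈ -80.304 km (keep extra digits for the depth step; rounded: -49.6, -80.3).
Then from the A sphere: z² = 242.58² − (x − 148.2)² − (y − 51.6)² with x = -49.598, y = -80.304, so z ≈ 48.191 ≈ 48.2 km.
Check against D (with the unrounded solution): distance 279.10 ≈ 279.10 km. ✓

depth ≈ 48.2 km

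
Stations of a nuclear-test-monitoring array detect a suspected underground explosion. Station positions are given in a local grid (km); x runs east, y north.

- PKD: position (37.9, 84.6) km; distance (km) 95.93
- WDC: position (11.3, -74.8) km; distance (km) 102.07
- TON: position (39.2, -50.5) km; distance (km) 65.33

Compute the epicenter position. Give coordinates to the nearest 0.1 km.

Circle about each station: (x − 37.9)² + (y − 84.6)² = 95.93²; (x − 11.3)² + (y + 74.8)² = 102.07²; (x − 39.2)² + (y + 50.5)² = 65.33².
Subtracting the PKD equation from the WDC and TON equations removes the quadratic terms:
-53.2 x − 318.8 y = -4086.56
2.6 x − 270.2 y = 427.88
Solving the 2×2 system: x ≈ 81.6, y ≈ -0.8 km.

(81.6, -0.8)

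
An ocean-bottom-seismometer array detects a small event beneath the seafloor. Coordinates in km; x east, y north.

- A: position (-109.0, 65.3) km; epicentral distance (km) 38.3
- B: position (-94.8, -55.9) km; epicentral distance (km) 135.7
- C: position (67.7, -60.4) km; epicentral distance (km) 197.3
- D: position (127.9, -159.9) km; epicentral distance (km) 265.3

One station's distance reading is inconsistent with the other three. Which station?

Solve using three stations at a time. Using A, B, C (subtract circle equations pairwise → linear system) gives (x, y) ≈ (-72.9, 78.0).
Distances from that point to each station vs reported:
  A: calculated 38.3 vs reported 38.3 → residual 0.0 km
  B: calculated 135.7 vs reported 135.7 → residual 0.0 km
  C: calculated 197.3 vs reported 197.3 → residual 0.0 km
  D: calculated 311.3 vs reported 265.3 → residual 46.0 km
A, B, C are mutually consistent (residuals ≈ 0); D is off by 46.0 km.

D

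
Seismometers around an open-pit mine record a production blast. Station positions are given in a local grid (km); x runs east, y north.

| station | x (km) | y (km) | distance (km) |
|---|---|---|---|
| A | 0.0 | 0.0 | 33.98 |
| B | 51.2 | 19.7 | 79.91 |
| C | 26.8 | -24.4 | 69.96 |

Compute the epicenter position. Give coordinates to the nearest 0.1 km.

x ≈ -28.7 km, y ≈ 18.2 km

Circle about each station: x² + y² = 33.98²; (x − 51.2)² + (y − 19.7)² = 79.91²; (x − 26.8)² + (y + 24.4)² = 69.96².
Subtracting the A equation from the B and C equations removes the quadratic terms:
102.4 x + 39.4 y = -2221.44
53.6 x − 48.8 y = -2426.16
Solving the 2×2 system: x ≈ -28.7, y ≈ 18.2 km.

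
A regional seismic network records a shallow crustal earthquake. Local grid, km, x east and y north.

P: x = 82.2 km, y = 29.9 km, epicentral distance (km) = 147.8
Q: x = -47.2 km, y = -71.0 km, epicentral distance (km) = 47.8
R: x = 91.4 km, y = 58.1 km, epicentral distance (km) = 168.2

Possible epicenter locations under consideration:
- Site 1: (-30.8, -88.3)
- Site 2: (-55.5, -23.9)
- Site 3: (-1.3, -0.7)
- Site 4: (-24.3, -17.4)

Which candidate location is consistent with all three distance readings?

Site 2

For each candidate, compare |candidate − station| to the reported distance:
Site 1: residuals P 15.7, Q 24.0, R 22.5 → max 24.0 km
Site 2: residuals P 0.0, Q 0.0, R 0.0 → max 0.0 km
Site 3: residuals P 58.9, Q 36.2, R 58.4 → max 58.9 km
Site 4: residuals P 31.3, Q 10.5, R 30.0 → max 31.3 km
Only Site 2 has all residuals ≈ 0.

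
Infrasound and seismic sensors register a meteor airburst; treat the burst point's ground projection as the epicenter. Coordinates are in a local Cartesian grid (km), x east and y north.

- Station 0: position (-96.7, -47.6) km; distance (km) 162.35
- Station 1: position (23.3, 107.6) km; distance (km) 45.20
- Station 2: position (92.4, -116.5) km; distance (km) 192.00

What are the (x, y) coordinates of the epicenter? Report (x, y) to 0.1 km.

x ≈ 22.7 km, y ≈ 62.4 km

Circle about each station: (x + 96.7)² + (y + 47.6)² = 162.35²; (x − 23.3)² + (y − 107.6)² = 45.20²; (x − 92.4)² + (y + 116.5)² = 192.00².
Subtracting pairs of circle equations eliminates x²+y² and gives linear equations (the radical axes):
240.0 x + 310.4 y = 24818.48
378.2 x − 137.8 y = -13.12
Solving the 2×2 system: x ≈ 22.7, y ≈ 62.4 km.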